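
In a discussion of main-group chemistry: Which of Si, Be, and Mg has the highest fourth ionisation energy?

Be

After 3 electrons have been removed, what remains? Si³⁺ still has 1 valence electron; Be³⁺ is already 1 electron into the core; Mg³⁺ is already 1 electron into the core.
Pulling an electron out of a noble-gas core costs far more than removing a remaining valence electron, so Mg and Be sit at the high end of IE_4.
The numbers (kJ/mol): Si 4356, Be 21007, Mg 10543.
Putting it together, IE_4: Si < Mg < Be.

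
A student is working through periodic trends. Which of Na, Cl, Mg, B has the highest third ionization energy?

Consider each +2 ion: Na²⁺ is already 1 electron into the core; Cl²⁺ still has 5 valence electrons; Mg²⁺ is the bare [Ne] core; B²⁺ still has 1 valence electron.
Breaking into a closed-shell core is much more expensive than removing a leftover valence electron — Na and Mg have the largest IE_3 here.
Valence configurations: Cl²⁺ [Ne]3s²3p³, B²⁺ [He]2s¹.
The numbers (kJ/mol): Na 6910, Cl 3822, Mg 7733, B 3660.
Overall IE_3 order: B < Cl < Na < Mg.

Mg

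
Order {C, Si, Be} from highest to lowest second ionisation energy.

C, Be, Si

IE_2 is the cost of taking one more electron from the +1 cation: C⁺ still has 3 valence electrons; Si⁺ still has 3 valence electrons; Be⁺ still has 1 valence electron.
All are still removing valence electrons, so compare the +1 ions as you would atoms: IE_2 generally rises across a period (higher Z_eff) and falls down a group (larger shell), subject to the usual subshell exceptions.
Valence configurations: C⁺ [He]2s²2p¹, Si⁺ [Ne]3s²3p¹, Be⁺ [He]2s¹.
Approximate IE_2 values (kJ/mol): C 2353, Si 1577, Be 1757.
Putting it together, IE_2: Si < Be < C.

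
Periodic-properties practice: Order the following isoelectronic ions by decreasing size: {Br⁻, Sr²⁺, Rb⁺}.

Br⁻, Rb⁺, Sr²⁺

All of these have 36 electrons, so size is governed by nuclear charge alone: the more protons, the stronger the pull on the same electron cloud, and the smaller the ion.
Nuclear charges: Sr²⁺ (Z=38), Rb⁺ (Z=37), Br⁻ (Z=35).
Largest to smallest: Br⁻ > Rb⁺ > Sr²⁺.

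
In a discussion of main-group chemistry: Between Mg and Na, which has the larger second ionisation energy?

Na

Consider each +1 ion: Mg⁺ still has 1 valence electron; Na⁺ is the bare [Ne] core.
Core electrons are held far more tightly than valence electrons, so Na tops the IE_2 order.
Tabulated IE_2 (kJ/mol): Mg 1451, Na 4562.
Putting it together, IE_2: Mg < Na.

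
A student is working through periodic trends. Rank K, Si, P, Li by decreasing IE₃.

Li, K, Si, P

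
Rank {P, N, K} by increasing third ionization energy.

After 2 electrons have been removed, what remains? P²⁺ still has 3 valence electrons; N²⁺ still has 3 valence electrons; K²⁺ is already 1 electron into the core.
Usually core removal costs more than valence removal, but here the competition is close: a tightly held n=2 valence electron can cost more to remove than an n=3 core electron, so the actual values have to decide it.
Valence configurations: P²⁺ [Ne]3s²3p¹, N²⁺ [He]2s²2p¹.
Tabulated IE_3 (kJ/mol): P 2914, N 4578, K 4420.
Overall IE_3 order: P < K < N.

P < K < N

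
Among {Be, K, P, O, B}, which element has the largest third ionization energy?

Be

Consider each +2 ion: Be²⁺ is the bare [He] core; K²⁺ is already 1 electron into the core; P²⁺ still has 3 valence electrons; O²⁺ still has 4 valence electrons; B²⁺ still has 1 valence electron.
Usually core removal costs more than valence removal, but here the competition is close: a tightly held n=2 valence electron can cost more to remove than an n=3 core electron, so the actual values have to decide it.
Valence configurations: P²⁺ [Ne]3s²3p¹, O²⁺ [He]2s²2p², B²⁺ [He]2s¹.
Approximate IE_3 values (kJ/mol): Be 14849, K 4420, P 2914, O 5300, B 3660.
Putting it together, IE_3: P < B < K < O < Be.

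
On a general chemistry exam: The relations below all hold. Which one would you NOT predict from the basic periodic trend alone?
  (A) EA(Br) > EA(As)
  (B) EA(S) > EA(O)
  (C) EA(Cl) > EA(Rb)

(B)

The general trend: electron affinity increases across a period and decreases down a group.
(A) Br (period 4, group 17) vs As (period 4, group 15): the stated order agrees with the simple trend.
(B) S (period 3, group 16) vs O (period 2, group 16): the stated order contradicts the simple trend.
(C) Cl (period 3, group 17) vs Rb (period 5, group 1): the stated order agrees with the simple trend.
The exception is (B): the compact 2p subshell of O repels the added electron more than S's larger 3p does.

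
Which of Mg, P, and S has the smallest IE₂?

Mg

Consider each +1 ion: Mg⁺ still has 1 valence electron; P⁺ still has 4 valence electrons; S⁺ still has 5 valence electrons.
All are still removing valence electrons, so compare the +1 ions as you would atoms: IE_2 generally rises across a period (higher Z_eff) and falls down a group (larger shell), subject to the usual subshell exceptions.
Valence configurations: Mg⁺ [Ne]3s¹, P⁺ [Ne]3s²3p², S⁺ [Ne]3s²3p³.
The numbers (kJ/mol): Mg 1451, P 1907, S 2252.
So the second ionization energies run Mg < P < S.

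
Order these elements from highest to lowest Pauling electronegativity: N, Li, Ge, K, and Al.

N > Ge > Al > Li > K

Atoms toward the upper right of the periodic table pull bonding electrons most strongly.
Here both period and group differ, so the two effects have to be weighed against each other.
Li > K: they share group 1; the group trend gives Li the larger value.
Al > Li: period and group pull opposite ways; the across-period shift dominates (1.61 vs 0.98).
Ge > Al: period and group pull opposite ways; the across-period shift dominates (2.01 vs 1.61).
N > Ge: relative to Ge, both the across-period and down-group shifts push N's electronegativity up.
Approximate values (Pauling): Li 0.98, N 3.04, Al 1.61, K 0.82, Ge 2.01.
So from highest to lowest: N > Ge > Al > Li > K.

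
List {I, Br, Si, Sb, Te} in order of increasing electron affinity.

Sb < Si < Te < I < Br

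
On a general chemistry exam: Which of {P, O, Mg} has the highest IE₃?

Mg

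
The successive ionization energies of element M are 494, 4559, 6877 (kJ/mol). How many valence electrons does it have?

Look for the largest jump between consecutive ionization energies: IE2/IE1 ≈ 9.2, far larger than any earlier ratio.
That jump marks the point where a core electron is being removed. So the atom has 1 valence electron.

1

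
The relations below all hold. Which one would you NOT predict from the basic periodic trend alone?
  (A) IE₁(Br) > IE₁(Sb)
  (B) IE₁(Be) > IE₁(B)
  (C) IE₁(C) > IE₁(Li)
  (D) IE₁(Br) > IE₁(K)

The general trend: IE₁ increases across a period and decreases down a group.
(A) Br (period 4, group 17) vs Sb (period 5, group 15): the stated order agrees with the simple trend.
(B) Be (period 2, group 2) vs B (period 2, group 13): the stated order contradicts the simple trend.
(C) C (period 2, group 14) vs Li (period 2, group 1): the stated order agrees with the simple trend.
(D) Br (period 4, group 17) vs K (period 4, group 1): the stated order agrees with the simple trend.
The exception is (B): removing B's lone 2p electron is easier than breaking Be's filled 2s².

(B)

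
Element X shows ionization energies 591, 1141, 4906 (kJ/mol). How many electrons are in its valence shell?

2

Look for the largest jump between consecutive ionization energies: IE3/IE2 ≈ 4.3, far larger than any earlier ratio.
That jump marks the point where a core electron is being removed. So the atom has 2 valence electrons.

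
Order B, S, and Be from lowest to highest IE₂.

Be < S < B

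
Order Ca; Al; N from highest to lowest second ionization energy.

N > Al > Ca

The second ionization energy removes an electron from the +1 ion. For each element: Ca⁺ still has 1 valence electron; Al⁺ still has 2 valence electrons; N⁺ still has 4 valence electrons.
All are still removing valence electrons, so compare the +1 ions as you would atoms: IE_2 generally rises across a period (higher Z_eff) and falls down a group (larger shell), subject to the usual subshell exceptions.
Valence configurations: Ca⁺ [Ar]4s¹, Al⁺ [Ne]3s², N⁺ [He]2s²2p².
Tabulated IE_2 (kJ/mol): Ca 1145, Al 1817, N 2856.
Putting it together, IE_2: Ca < Al < N.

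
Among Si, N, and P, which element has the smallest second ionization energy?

After 1 electron has been removed, what remains? Si⁺ still has 3 valence electrons; N⁺ still has 4 valence electrons; P⁺ still has 4 valence electrons.
All are still removing valence electrons, so compare the +1 ions as you would atoms: IE_2 generally rises across a period (higher Z_eff) and falls down a group (larger shell), subject to the usual subshell exceptions.
Valence configurations: Si⁺ [Ne]3s²3p¹, N⁺ [He]2s²2p², P⁺ [Ne]3s²3p².
The numbers (kJ/mol): Si 1577, N 2856, P 1907.
Overall IE_2 order: Si < P < N.

Si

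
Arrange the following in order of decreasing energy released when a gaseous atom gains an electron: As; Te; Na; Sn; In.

EA tends to increase across a period and decrease down a group, though the pattern is less regular than for IE or radius.
Here both period and group differ, so the two effects have to be weighed against each other.
Na > In: the two effects oppose for this pair; the down-group effect wins (53 vs 29 kJ/mol).
As > Na: period and group pull opposite ways; the across-period shift dominates (78 vs 53 kJ/mol).
Sn > As: this pair runs against the simple trend — see the exception note.
Te > Sn: both are in period 5; the period trend gives Te the larger value.
Note the exception: Sn has a higher electron affinity than As, contrary to the simple trend — adding an electron to As's half-filled np³ subshell costs electron-pairing energy.
Approximate values (kJ/mol): Na 53, As 78, In 29, Sn 107, Te 190.
So from highest to lowest: Te > Sn > As > Na > In.

Te, Sn, As, Na, In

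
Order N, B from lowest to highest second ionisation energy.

After 1 electron has been removed, what remains? N⁺ still has 4 valence electrons; B⁺ still has 2 valence electrons.
All are still removing valence electrons, so compare the +1 ions as you would atoms: IE_2 generally rises across a period (higher Z_eff) and falls down a group (larger shell), subject to the usual subshell exceptions.
Valence configurations: N⁺ [He]2s²2p², B⁺ [He]2s².
Approximate IE_2 values (kJ/mol): N 2856, B 2427.
So the second ionization energies run B < N.

B < N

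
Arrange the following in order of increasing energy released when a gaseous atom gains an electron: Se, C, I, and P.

P, C, Se, I

C is in period 2, group 14; P is in period 3, group 15; Se is in period 4, group 16; I is in period 5, group 17.
Atoms with high Z_eff and room in the valence shell (especially the halogens) have the most exothermic electron affinities.
A diagonal step moves right (one effect) and down (the opposite effect) at once.
C > P: period and group pull opposite ways; the down-group shift dominates (122 vs 72 kJ/mol).
Se > C: the two effects oppose for this pair; the across-period effect wins (195 vs 122 kJ/mol).
I > Se: period and group pull opposite ways; the across-period shift dominates (295 vs 195 kJ/mol).
Tabulated electron affinity (kJ/mol): C 122, P 72, Se 195, I 295.
So from lowest to highest: P < C < Se < I.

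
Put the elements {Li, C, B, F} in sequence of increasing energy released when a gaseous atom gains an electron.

B < Li < C < F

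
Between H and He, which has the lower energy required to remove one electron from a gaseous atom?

H

H is in period 1, group 1; He is in period 1, group 18.
Across a period the outer electron is held more tightly (higher IE₁); down a group it sits in a higher shell, more shielded, and comes off more easily.
All lie in period 1, so first ionization energy increases left to right.
So H has the lower energy required to remove one electron from a gaseous atom (H < He).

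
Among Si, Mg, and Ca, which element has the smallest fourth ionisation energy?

Consider each +3 ion: Si³⁺ still has 1 valence electron; Mg³⁺ is already 1 electron into the core; Ca³⁺ is already 1 electron into the core.
Core electrons are held far more tightly than valence electrons, so Ca and Mg top the IE_4 order.
The numbers (kJ/mol): Si 4356, Mg 10543, Ca 6491.
Hence IE_4: Si < Ca < Mg.

Si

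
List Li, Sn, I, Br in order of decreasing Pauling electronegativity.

Li is in period 2, group 1; Br is in period 4, group 17; Sn is in period 5, group 14; I is in period 5, group 17.
Smaller atoms with higher effective nuclear charge are more electronegative.
Neither a single period nor a single group — weigh both effects.
Sn > Li: the two effects oppose for this pair; the across-period effect wins (1.96 vs 0.98).
I > Sn: both are in period 5; the period trend gives I the larger value.
Br > I: Br sits above I in group 17, so the down-group effect alone puts Br higher.
For reference (Pauling): Li 0.98, Br 2.96, Sn 1.96, I 2.66.
So from highest to lowest: Br > I > Sn > Li.

Br > I > Sn > Li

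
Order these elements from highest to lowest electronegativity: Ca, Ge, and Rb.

Ca is in period 4, group 2; Ge is in period 4, group 14; Rb is in period 5, group 1.
EN rises left→right (higher Z_eff, smaller atoms) and falls top→bottom (larger, more shielded atoms).
These span different periods and groups, so the two trends combine.
Ca > Rb: relative to Rb, both the across-period and down-group shifts push Ca's electronegativity up.
Ge > Ca: both are in period 4; the period trend gives Ge the larger value.
For reference (Pauling): Ca 1.00, Ge 2.01, Rb 0.82.
So from highest to lowest: Ge > Ca > Rb.

Ge > Ca > Rb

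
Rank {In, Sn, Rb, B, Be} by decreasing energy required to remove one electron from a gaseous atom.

Be is in period 2, group 2; B is in period 2, group 13; Rb is in period 5, group 1; In is in period 5, group 13; Sn is in period 5, group 14.
Across a period the outer electron is held more tightly (higher IE₁); down a group it sits in a higher shell, more shielded, and comes off more easily.
These span different periods and groups, so the two trends combine.
In > Rb: both are in period 5; the period trend gives In the larger value.
Sn > In: Sn lies to the right of In in period 5, so the across-period effect alone puts Sn higher.
B > Sn: the two effects oppose for this pair; the down-group effect wins (801 vs 709 kJ/mol).
Be > B: this pair runs against the simple trend — see the exception note.
Note the exception: Be has a higher first ionization energy than B, contrary to the simple trend — removing B's lone 2p electron is easier than breaking Be's filled 2s².
Tabulated first ionization energy (kJ/mol): Be 900, B 801, Rb 403, In 558, Sn 709.
So from highest to lowest: Be > B > Sn > In > Rb.

Be > B > Sn > In > Rb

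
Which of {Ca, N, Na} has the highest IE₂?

The second ionization energy removes an electron from the +1 ion. For each element: Ca⁺ still has 1 valence electron; N⁺ still has 4 valence electrons; Na⁺ is the bare [Ne] core.
Core electrons are held far more tightly than valence electrons, so Na tops the IE_2 order.
Valence configurations: Ca⁺ [Ar]4s¹, N⁺ [He]2s²2p².
Tabulated IE_2 (kJ/mol): Ca 1145, N 2856, Na 4562.
Putting it together, IE_2: Ca < N < Na.

Na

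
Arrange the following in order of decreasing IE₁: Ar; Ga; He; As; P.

He is in period 1, group 18; P is in period 3, group 15; Ar is in period 3, group 18; Ga is in period 4, group 13; As is in period 4, group 15.
Removing the outermost electron gets harder across a period and easier down a group.
Here both period and group differ, so the two effects have to be weighed against each other.
As > Ga: both are in period 4; the period trend gives As the larger value.
P > As: they share group 15; the group trend gives P the larger value.
Ar > P: Ar lies to the right of P in period 3, so the across-period effect alone puts Ar higher.
He > Ar: they share group 18; the group trend gives He the larger value.
Approximate values (kJ/mol): He 2372, P 1012, Ar 1521, Ga 579, As 947.
So from highest to lowest: He > Ar > P > As > Ga.

He > Ar > P > As > Ga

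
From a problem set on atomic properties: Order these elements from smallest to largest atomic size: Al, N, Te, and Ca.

N is in period 2, group 15; Al is in period 3, group 13; Ca is in period 4, group 2; Te is in period 5, group 16.
Across a period the added protons contract the valence shell; down a group each new principal shell makes the atom larger.
Neither a single period nor a single group — weigh both effects.
Al > N: relative to N, both the across-period and down-group shifts push Al's atomic radius up.
Te > Al: the two effects oppose for this pair; the down-group effect wins (136 vs 126 pm).
Ca > Te: period and group pull opposite ways; the across-period shift dominates (171 vs 136 pm).
Approximate values (pm): N 71, Al 126, Ca 171, Te 136.
So from smallest to largest: N < Al < Te < Ca.

N < Al < Te < Ca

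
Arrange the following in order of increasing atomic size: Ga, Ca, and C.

C < Ga < Ca

Moving right in a period, electrons are added to the same shell under a stronger nuclear pull, so atoms get smaller; moving down, a new shell is opened and atoms get larger.
Here both period and group differ, so the two effects have to be weighed against each other.
Ga > C: relative to C, both the across-period and down-group shifts push Ga's atomic radius up.
Ca > Ga: both are in period 4; the period trend gives Ca the larger value.
Approximate values (pm): C 75, Ca 171, Ga 124.
So from smallest to largest: C < Ga < Ca.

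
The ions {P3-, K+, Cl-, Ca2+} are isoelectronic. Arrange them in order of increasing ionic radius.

All of these have 18 electrons, so size is governed by nuclear charge alone: the more protons, the stronger the pull on the same electron cloud, and the smaller the ion.
Nuclear charges: Ca2+ (Z=20), K+ (Z=19), Cl- (Z=17), P3- (Z=15).
Smallest to largest: Ca2+ < K+ < Cl- < P3-.

Ca2+, K+, Cl-, P3-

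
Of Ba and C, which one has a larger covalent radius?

Ba

C is in period 2, group 14; Ba is in period 6, group 2.
Atomic radius shrinks across a period as nuclear charge pulls the same shell inward, and grows down a group as new shells are added.
Here both period and group differ, so the two effects have to be weighed against each other.
Ba > C: both effects reinforce here, so Ba is clearly the larger of the two.
Approximate values (pm): C 75, Ba 196.
So Ba has the larger covalent radius (Ba > C).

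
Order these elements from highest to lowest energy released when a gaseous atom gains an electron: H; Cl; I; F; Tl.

Cl > F > I > H > Tl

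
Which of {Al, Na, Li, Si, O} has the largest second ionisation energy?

IE_2 is the cost of taking one more electron from the +1 cation: Al⁺ still has 2 valence electrons; Na⁺ is the bare [Ne] core; Li⁺ is the bare [He] core; Si⁺ still has 3 valence electrons; O⁺ still has 5 valence electrons.
Breaking into a closed-shell core is much more expensive than removing a leftover valence electron — Na and Li have the largest IE_2 here.
Valence configurations: Al⁺ [Ne]3s², Si⁺ [Ne]3s²3p¹, O⁺ [He]2s²2p³.
Si⁺ loses a lone 3p electron whereas Al⁺ must break into a filled 3s² pair, so IE_2(Al) > IE_2(Si) even though Si has the higher nuclear charge.
The numbers (kJ/mol): Al 1817, Na 4562, Li 7298, Si 1577, O 3388.
Overall IE_2 order: Si < Al < O < Na < Li.

Li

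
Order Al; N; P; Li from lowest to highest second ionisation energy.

Al < P < N < Li

The second ionization energy removes an electron from the +1 ion. For each element: Al⁺ still has 2 valence electrons; N⁺ still has 4 valence electrons; P⁺ still has 4 valence electrons; Li⁺ is the bare [He] core.
Core electrons are held far more tightly than valence electrons, so Li tops the IE_2 order.
Valence configurations: Al⁺ [Ne]3s², N⁺ [He]2s²2p², P⁺ [Ne]3s²3p².
Approximate IE_2 values (kJ/mol): Al 1817, N 2856, P 1907, Li 7298.
Hence IE_2: Al < P < N < Li.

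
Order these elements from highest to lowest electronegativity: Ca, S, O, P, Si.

O > S > P > Si > Ca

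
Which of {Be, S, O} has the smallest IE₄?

S

IE_4 is the cost of taking one more electron from the +3 cation: Be³⁺ is already 1 electron into the core; S³⁺ still has 3 valence electrons; O³⁺ still has 3 valence electrons.
Breaking into a closed-shell core is much more expensive than removing a leftover valence electron — Be has the largest IE_4 here.
Valence configurations: S³⁺ [Ne]3s²3p¹, O³⁺ [He]2s²2p¹.
The numbers (kJ/mol): Be 21007, S 4556, O 7469.
Putting it together, IE_4: S < O < Be.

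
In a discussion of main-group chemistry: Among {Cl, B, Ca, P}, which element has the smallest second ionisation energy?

Consider each +1 ion: Cl⁺ still has 6 valence electrons; B⁺ still has 2 valence electrons; Ca⁺ still has 1 valence electron; P⁺ still has 4 valence electrons.
All are still removing valence electrons, so compare the +1 ions as you would atoms: IE_2 generally rises across a period (higher Z_eff) and falls down a group (larger shell), subject to the usual subshell exceptions.
Valence configurations: Cl⁺ [Ne]3s²3p⁴, B⁺ [He]2s², Ca⁺ [Ar]4s¹, P⁺ [Ne]3s²3p².
Approximate IE_2 values (kJ/mol): Cl 2298, B 2427, Ca 1145, P 1907.
Overall IE_2 order: Ca < P < Cl < B.

Ca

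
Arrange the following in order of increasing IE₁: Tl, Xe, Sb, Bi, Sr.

Sr < Tl < Bi < Sb < Xe

Sr is in period 5, group 2; Sb is in period 5, group 15; Xe is in period 5, group 18; Tl is in period 6, group 13; Bi is in period 6, group 15.
Across a period the outer electron is held more tightly (higher IE₁); down a group it sits in a higher shell, more shielded, and comes off more easily.
Neither a single period nor a single group — weigh both effects.
Tl > Sr: period and group pull opposite ways; the across-period shift dominates (589 vs 550 kJ/mol).
Bi > Tl: both are in period 6; the period trend gives Bi the larger value.
Sb > Bi: they share group 15; the group trend gives Sb the larger value.
Xe > Sb: Xe lies to the right of Sb in period 5, so the across-period effect alone puts Xe higher.
Tabulated first ionization energy (kJ/mol): Sr 550, Sb 831, Xe 1170, Tl 589, Bi 703.
So from lowest to highest: Sr < Tl < Bi < Sb < Xe.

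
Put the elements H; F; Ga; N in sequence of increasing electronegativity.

Ga < H < N < F

H is in period 1, group 1; N is in period 2, group 15; F is in period 2, group 17; Ga is in period 4, group 13.
Electronegativity increases across a period and decreases down a group, tracking effective nuclear charge and atomic size.
These span different periods and groups, so the two trends combine.
H > Ga: period and group pull opposite ways; the down-group shift dominates (2.20 vs 1.81).
N > H: the two effects oppose for this pair; the across-period effect wins (3.04 vs 2.20).
F > N: F lies to the right of N in period 2, so the across-period effect alone puts F higher.
Approximate values (Pauling): H 2.20, N 3.04, F 3.98, Ga 1.81.
So from lowest to highest: Ga < H < N < F.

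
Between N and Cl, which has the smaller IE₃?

Cl

After 2 electrons have been removed, what remains? N²⁺ still has 3 valence electrons; Cl²⁺ still has 5 valence electrons.
All are still removing valence electrons, so compare the +2 ions as you would atoms: IE_3 generally rises across a period (higher Z_eff) and falls down a group (larger shell), subject to the usual subshell exceptions.
Valence configurations: N²⁺ [He]2s²2p¹, Cl²⁺ [Ne]3s²3p³.
Approximate IE_3 values (kJ/mol): N 4578, Cl 3822.
Overall IE_3 order: Cl < N.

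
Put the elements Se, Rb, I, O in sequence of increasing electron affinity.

Rb, O, Se, I

O is in period 2, group 16; Se is in period 4, group 16; Rb is in period 5, group 1; I is in period 5, group 17.
Electron affinity generally becomes more exothermic across a period toward the halogens and less exothermic down a group.
These span different periods and groups, so the two trends combine.
O > Rb: relative to Rb, both the across-period and down-group shifts push O's electron affinity up.
Se > O: this pair runs against the simple trend — see the exception note.
I > Se: the two effects oppose for this pair; the across-period effect wins (295 vs 195 kJ/mol).
Note the exception: Se has a higher electron affinity than O, contrary to the simple trend — O's compact 2p subshell gives strong electron–electron repulsion on the added electron.
Approximate values (kJ/mol): O 141, Se 195, Rb 47, I 295.
So from lowest to highest: Rb < O < Se < I.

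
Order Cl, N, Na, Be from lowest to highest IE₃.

Cl, N, Na, Be

IE_3 is the cost of taking one more electron from the +2 cation: Cl²⁺ still has 5 valence electrons; N²⁺ still has 3 valence electrons; Na²⁺ is already 1 electron into the core; Be²⁺ is the bare [He] core.
Pulling an electron out of a noble-gas core costs far more than removing a remaining valence electron, so Na and Be sit at the high end of IE_3.
Valence configurations: Cl²⁺ [Ne]3s²3p³, N²⁺ [He]2s²2p¹.
The numbers (kJ/mol): Cl 3822, N 4578, Na 6910, Be 14849.
Hence IE_3: Cl < N < Na < Be.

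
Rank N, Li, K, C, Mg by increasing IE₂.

Consider each +1 ion: N⁺ still has 4 valence electrons; Li⁺ is the bare [He] core; K⁺ is the bare [Ar] core; C⁺ still has 3 valence electrons; Mg⁺ still has 1 valence electron.
Pulling an electron out of a noble-gas core costs far more than removing a remaining valence electron, so K and Li sit at the high end of IE_2.
Valence configurations: N⁺ [He]2s²2p², C⁺ [He]2s²2p¹, Mg⁺ [Ne]3s¹.
Approximate IE_2 values (kJ/mol): N 2856, Li 7298, K 3052, C 2353, Mg 1451.
Hence IE_2: Mg < C < N < K < Li.

Mg, C, N, K, Li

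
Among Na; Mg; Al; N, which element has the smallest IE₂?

Mg

Consider each +1 ion: Na⁺ is the bare [Ne] core; Mg⁺ still has 1 valence electron; Al⁺ still has 2 valence electrons; N⁺ still has 4 valence electrons.
Core electrons are held far more tightly than valence electrons, so Na tops the IE_2 order.
Valence configurations: Mg⁺ [Ne]3s¹, Al⁺ [Ne]3s², N⁺ [He]2s²2p².
Tabulated IE_2 (kJ/mol): Na 4562, Mg 1451, Al 1817, N 2856.
So the second ionization energies run Mg < Al < N < Na.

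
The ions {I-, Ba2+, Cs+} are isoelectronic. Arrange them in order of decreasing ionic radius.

All of these have 54 electrons, so size is governed by nuclear charge alone: the more protons, the stronger the pull on the same electron cloud, and the smaller the ion.
Nuclear charges: Ba2+ (Z=56), Cs+ (Z=55), I- (Z=53).
Largest to smallest: I- > Cs+ > Ba2+.

I-, Cs+, Ba2+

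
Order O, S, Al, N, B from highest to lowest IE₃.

Consider each +2 ion: O²⁺ still has 4 valence electrons; S²⁺ still has 4 valence electrons; Al²⁺ still has 1 valence electron; N²⁺ still has 3 valence electrons; B²⁺ still has 1 valence electron.
All are still removing valence electrons, so compare the +2 ions as you would atoms: IE_3 generally rises across a period (higher Z_eff) and falls down a group (larger shell), subject to the usual subshell exceptions.
Valence configurations: O²⁺ [He]2s²2p², S²⁺ [Ne]3s²3p², Al²⁺ [Ne]3s¹, N²⁺ [He]2s²2p¹, B²⁺ [He]2s¹.
Approximate IE_3 values (kJ/mol): O 5300, S 3357, Al 2745, N 4578, B 3660.
Hence IE_3: Al < S < B < N < O.

O, N, B, S, Al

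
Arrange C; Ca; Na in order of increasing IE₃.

C < Ca < Na

After 2 electrons have been removed, what remains? C²⁺ still has 2 valence electrons; Ca²⁺ is the bare [Ar] core; Na²⁺ is already 1 electron into the core.
Breaking into a closed-shell core is much more expensive than removing a leftover valence electron — Ca and Na have the largest IE_3 here.
Approximate IE_3 values (kJ/mol): C 4620, Ca 4912, Na 6910.
Overall IE_3 order: C < Ca < Na.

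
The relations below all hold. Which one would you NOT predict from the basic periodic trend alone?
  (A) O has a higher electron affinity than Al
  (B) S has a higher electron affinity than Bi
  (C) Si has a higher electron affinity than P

The general trend: electron affinity increases across a period and decreases down a group.
(A) O (period 2, group 16) vs Al (period 3, group 13): the stated order agrees with the simple trend.
(B) S (period 3, group 16) vs Bi (period 6, group 15): the stated order agrees with the simple trend.
(C) Si (period 3, group 14) vs P (period 3, group 15): the stated order contradicts the simple trend.
The exception is (C): adding an electron to P's half-filled 3p³ is unfavourable, so Si (3p²) has the more exothermic EA.

(C)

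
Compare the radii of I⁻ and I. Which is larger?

Forming I⁻ adds 1 electron to I. More electron–electron repulsion in the same shell, with unchanged nuclear charge, lets the cloud expand.
An anion is larger than its parent atom: I⁻ > I.

I⁻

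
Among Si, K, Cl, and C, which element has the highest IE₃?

C

IE_3 is the cost of taking one more electron from the +2 cation: Si²⁺ still has 2 valence electrons; K²⁺ is already 1 electron into the core; Cl²⁺ still has 5 valence electrons; C²⁺ still has 2 valence electrons.
Usually core removal costs more than valence removal, but here the competition is close: a tightly held n=2 valence electron can cost more to remove than an n=3 core electron, so the actual values have to decide it.
Valence configurations: Si²⁺ [Ne]3s², Cl²⁺ [Ne]3s²3p³, C²⁺ [He]2s².
Approximate IE_3 values (kJ/mol): Si 3232, K 4420, Cl 3822, C 4620.
Hence IE_3: Si < Cl < K < C.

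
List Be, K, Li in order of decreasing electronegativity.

Be > Li > K

Li is in period 2, group 1; Be is in period 2, group 2; K is in period 4, group 1.
EN rises left→right (higher Z_eff, smaller atoms) and falls top→bottom (larger, more shielded atoms).
Here both period and group differ, so the two effects have to be weighed against each other.
Li > K: Li sits above K in group 1, so the down-group effect alone puts Li higher.
Be > Li: Be lies to the right of Li in period 2, so the across-period effect alone puts Be higher.
Tabulated electronegativity (Pauling): Li 0.98, Be 1.57, K 0.82.
So from highest to lowest: Be > Li > K.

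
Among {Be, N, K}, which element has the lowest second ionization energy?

After 1 electron has been removed, what remains? Be⁺ still has 1 valence electron; N⁺ still has 4 valence electrons; K⁺ is the bare [Ar] core.
Core electrons are held far more tightly than valence electrons, so K tops the IE_2 order.
Valence configurations: Be⁺ [He]2s¹, N⁺ [He]2s²2p².
The numbers (kJ/mol): Be 1757, N 2856, K 3052.
Putting it together, IE_2: Be < N < K.

Be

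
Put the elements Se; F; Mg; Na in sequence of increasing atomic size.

F is in period 2, group 17; Na is in period 3, group 1; Mg is in period 3, group 2; Se is in period 4, group 16.
Moving right in a period, electrons are added to the same shell under a stronger nuclear pull, so atoms get smaller; moving down, a new shell is opened and atoms get larger.
Neither a single period nor a single group — weigh both effects.
Se > F: relative to F, both the across-period and down-group shifts push Se's atomic radius up.
Mg > Se: period and group pull opposite ways; the across-period shift dominates (139 vs 116 pm).
Na > Mg: Na lies to the left of Mg in period 3, so the across-period effect alone puts Na larger.
For reference (pm): F 64, Na 155, Mg 139, Se 116.
So from smallest to largest: F < Se < Mg < Na.

F, Se, Mg, Na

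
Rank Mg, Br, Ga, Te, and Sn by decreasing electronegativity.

Br, Te, Sn, Ga, Mg

Mg is in period 3, group 2; Ga is in period 4, group 13; Br is in period 4, group 17; Sn is in period 5, group 14; Te is in period 5, group 16.
Atoms toward the upper right of the periodic table pull bonding electrons most strongly.
These span different periods and groups, so the two trends combine.
Ga > Mg: period and group pull opposite ways; the across-period shift dominates (1.81 vs 1.31).
Sn > Ga: the two effects oppose for this pair; the across-period effect wins (1.96 vs 1.81).
Te > Sn: Te lies to the right of Sn in period 5, so the across-period effect alone puts Te higher.
Br > Te: relative to Te, both the across-period and down-group shifts push Br's electronegativity up.
Tabulated electronegativity (Pauling): Mg 1.31, Ga 1.81, Br 2.96, Sn 1.96, Te 2.10.
So from highest to lowest: Br > Te > Sn > Ga > Mg.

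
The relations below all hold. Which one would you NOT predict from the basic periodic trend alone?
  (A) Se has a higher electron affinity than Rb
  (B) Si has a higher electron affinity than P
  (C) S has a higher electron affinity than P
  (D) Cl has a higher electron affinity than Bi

The general trend: electron affinity increases across a period and decreases down a group.
(A) Se (period 4, group 16) vs Rb (period 5, group 1): the stated order agrees with the simple trend.
(B) Si (period 3, group 14) vs P (period 3, group 15): the stated order contradicts the simple trend.
(C) S (period 3, group 16) vs P (period 3, group 15): the stated order agrees with the simple trend.
(D) Cl (period 3, group 17) vs Bi (period 6, group 15): the stated order agrees with the simple trend.
The exception is (B): adding an electron to P's half-filled 3p³ is unfavourable, so Si (3p²) has the more exothermic EA.

(B)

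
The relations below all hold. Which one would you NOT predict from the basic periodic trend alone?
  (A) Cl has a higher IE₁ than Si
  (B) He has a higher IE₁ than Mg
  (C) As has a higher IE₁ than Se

(C)

The general trend: IE₁ increases across a period and decreases down a group.
(A) Cl (period 3, group 17) vs Si (period 3, group 14): the stated order agrees with the simple trend.
(B) He (period 1, group 18) vs Mg (period 3, group 2): the stated order agrees with the simple trend.
(C) As (period 4, group 15) vs Se (period 4, group 16): the stated order contradicts the simple trend.
The exception is (C): Se (4p⁴) ionizes more easily than half-filled As (4p³).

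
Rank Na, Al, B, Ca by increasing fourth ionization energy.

The fourth ionization energy removes an electron from the +3 ion. For each element: Na³⁺ is already 2 electrons into the core; Al³⁺ is the bare [Ne] core; B³⁺ is the bare [He] core; Ca³⁺ is already 1 electron into the core.
All of these are removing an electron from a noble-gas core or deeper; the smaller core (lower principal quantum number) is held far more tightly, and within a period the higher nuclear charge binds the same core more tightly.
The numbers (kJ/mol): Na 9543, Al 11577, B 25026, Ca 6491.
So the fourth ionization energies run Ca < Na < Al < B.

Ca < Na < Al < B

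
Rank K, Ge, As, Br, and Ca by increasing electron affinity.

Ca, K, As, Ge, Br

K is in period 4, group 1; Ca is in period 4, group 2; Ge is in period 4, group 14; As is in period 4, group 15; Br is in period 4, group 17.
EA tends to increase across a period and decrease down a group, though the pattern is less regular than for IE or radius.
All lie in period 4; the across-period trend (electron affinity increases left to right) applies, with the exception below.
Note the exception: K has a higher electron affinity than Ca, contrary to the simple trend — adding an electron to Ca (ns²) has to open a new, higher-energy np subshell, which is unfavourable.
Note the exception: Ge has a higher electron affinity than As, contrary to the simple trend — adding an electron to As's half-filled 4p³ is unfavourable, so Ge (4p²) has the more exothermic EA.
Approximate values (kJ/mol): K 48, Ca 2, Ge 119, As 78, Br 325.
So from lowest to highest: Ca < K < As < Ge < Br.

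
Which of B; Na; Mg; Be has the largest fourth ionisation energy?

B

After 3 electrons have been removed, what remains? B³⁺ is the bare [He] core; Na³⁺ is already 2 electrons into the core; Mg³⁺ is already 1 electron into the core; Be³⁺ is already 1 electron into the core.
All of these are removing an electron from a noble-gas core or deeper; the smaller core (lower principal quantum number) is held far more tightly, and within a period the higher nuclear charge binds the same core more tightly.
Tabulated IE_4 (kJ/mol): B 25026, Na 9543, Mg 10543, Be 21007.
Overall IE_4 order: Na < Mg < Be < B.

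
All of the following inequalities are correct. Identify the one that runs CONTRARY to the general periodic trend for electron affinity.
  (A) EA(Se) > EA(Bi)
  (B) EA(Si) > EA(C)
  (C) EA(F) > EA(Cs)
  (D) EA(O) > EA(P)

(B)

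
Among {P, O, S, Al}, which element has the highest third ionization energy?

IE_3 is the cost of taking one more electron from the +2 cation: P²⁺ still has 3 valence electrons; O²⁺ still has 4 valence electrons; S²⁺ still has 4 valence electrons; Al²⁺ still has 1 valence electron.
All are still removing valence electrons, so compare the +2 ions as you would atoms: IE_3 generally rises across a period (higher Z_eff) and falls down a group (larger shell), subject to the usual subshell exceptions.
Valence configurations: P²⁺ [Ne]3s²3p¹, O²⁺ [He]2s²2p², S²⁺ [Ne]3s²3p², Al²⁺ [Ne]3s¹.
Approximate IE_3 values (kJ/mol): P 2914, O 5300, S 3357, Al 2745.
Hence IE_3: Al < P < S < O.

O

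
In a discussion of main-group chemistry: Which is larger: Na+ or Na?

Forming Na+ removes 1 electron from Na. Fewer electrons for the same nuclear charge means less shielding and a higher Z_eff on the remaining electrons, and for main-group metals the entire outer shell is lost.
A cation is smaller than its parent atom: Na+ < Na.

Na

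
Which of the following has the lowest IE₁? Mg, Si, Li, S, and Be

First ionization energy rises across a period (greater Z_eff holds electrons more tightly) and falls down a group (valence electrons are farther from the nucleus).
These span different periods and groups, so the two trends combine.
Mg > Li: period and group pull opposite ways; the across-period shift dominates (738 vs 520 kJ/mol).
Si > Mg: both are in period 3; the period trend gives Si the larger value.
Be > Si: period and group pull opposite ways; the down-group shift dominates (900 vs 786 kJ/mol).
S > Be: period and group pull opposite ways; the across-period shift dominates (1000 vs 900 kJ/mol).
For reference (kJ/mol): Li 520, Be 900, Mg 738, Si 786, S 1000.
The lowest IE₁ among these belongs to Li.

Li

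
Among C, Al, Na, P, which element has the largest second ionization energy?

Na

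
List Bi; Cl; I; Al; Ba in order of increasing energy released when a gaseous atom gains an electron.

Ba < Al < Bi < I < Cl

Atoms with high Z_eff and room in the valence shell (especially the halogens) have the most exothermic electron affinities.
Neither a single period nor a single group — weigh both effects.
Al > Ba: both effects reinforce here, so Al is clearly the higher of the two.
Bi > Al: the two effects oppose for this pair; the across-period effect wins (91 vs 42 kJ/mol).
I > Bi: relative to Bi, both the across-period and down-group shifts push I's electron affinity up.
Cl > I: they share group 17; the group trend gives Cl the larger value.
Approximate values (kJ/mol): Al 42, Cl 349, I 295, Ba 14, Bi 91.
So from lowest to highest: Ba < Al < Bi < I < Cl.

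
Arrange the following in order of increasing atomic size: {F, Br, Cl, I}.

Radius decreases left→right (rising Z_eff, same n) and increases top→bottom (higher n).
All are in group 17, so atomic radius increases down the group.
So from smallest to largest: F < Cl < Br < I.

F < Cl < Br < I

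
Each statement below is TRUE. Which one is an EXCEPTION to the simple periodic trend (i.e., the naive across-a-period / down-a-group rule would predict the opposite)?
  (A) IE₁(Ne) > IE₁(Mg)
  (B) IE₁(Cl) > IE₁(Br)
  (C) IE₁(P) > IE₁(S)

The general trend: first ionization energy increases across a period and decreases down a group.
(A) Ne (period 2, group 18) vs Mg (period 3, group 2): the stated order agrees with the simple trend.
(B) Cl (period 3, group 17) vs Br (period 4, group 17): the stated order agrees with the simple trend.
(C) P (period 3, group 15) vs S (period 3, group 16): the stated order contradicts the simple trend.
The exception is (C): S (3p⁴) ionizes more easily than half-filled P (3p³) because the paired 3p electron in S is pushed out by e⁻–e⁻ repulsion.

(C)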